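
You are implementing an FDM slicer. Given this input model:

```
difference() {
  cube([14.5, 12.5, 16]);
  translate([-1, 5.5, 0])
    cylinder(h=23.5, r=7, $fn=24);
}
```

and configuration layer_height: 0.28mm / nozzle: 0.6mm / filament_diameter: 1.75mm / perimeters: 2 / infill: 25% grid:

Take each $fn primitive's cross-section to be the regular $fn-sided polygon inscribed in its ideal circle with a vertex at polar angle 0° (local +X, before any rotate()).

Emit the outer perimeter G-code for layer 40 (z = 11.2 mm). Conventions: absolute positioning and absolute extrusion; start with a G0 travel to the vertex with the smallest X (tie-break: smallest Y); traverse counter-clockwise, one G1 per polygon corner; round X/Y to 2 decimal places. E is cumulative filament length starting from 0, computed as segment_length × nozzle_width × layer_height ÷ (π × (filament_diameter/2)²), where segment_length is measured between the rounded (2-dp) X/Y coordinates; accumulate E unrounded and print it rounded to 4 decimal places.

At z = 11.2 mm: the cube (footprint 14.5×12.5) is included at this height; the cylinder at (-1, 5.5): section is a regular 24-gon, circumradius r=7; Subtracting the remaining from the first: starting from the 14.5×12.5 cube, the r=7 cylinder at (-1, 5.5) partially overlaps it — only the 59.41 mm² overlap (of its 152.19 mm²) is removed, clipping the outline — 1 connected region. The outline is a single polygon with 14 vertices. Extrusion per mm of travel: 0.6 × 0.28 / (π × 0.875²) = 0.069846. Accumulating E over each segment gives final E = 3.8235.

G0 X0.00 Y12.37 Z11.20
G1 X0.81 Y12.26 E0.0571
G1 X2.50 Y11.56 E0.1849
G1 X3.95 Y10.45 E0.3124
G1 X5.06 Y9.00 E0.4400
G1 X5.76 Y7.31 E0.5677
G1 X6.00 Y5.50 E0.6952
G1 X5.76 Y3.69 E0.8228
G1 X5.06 Y2.00 E0.9505
G1 X3.95 Y0.55 E1.0781
G1 X3.23 Y0.00 E1.1414
G1 X14.50 Y0.00 E1.9285
G1 X14.50 Y12.50 E2.8016
G1 X0.00 Y12.50 E3.8144
G1 X0.00 Y12.37 E3.8235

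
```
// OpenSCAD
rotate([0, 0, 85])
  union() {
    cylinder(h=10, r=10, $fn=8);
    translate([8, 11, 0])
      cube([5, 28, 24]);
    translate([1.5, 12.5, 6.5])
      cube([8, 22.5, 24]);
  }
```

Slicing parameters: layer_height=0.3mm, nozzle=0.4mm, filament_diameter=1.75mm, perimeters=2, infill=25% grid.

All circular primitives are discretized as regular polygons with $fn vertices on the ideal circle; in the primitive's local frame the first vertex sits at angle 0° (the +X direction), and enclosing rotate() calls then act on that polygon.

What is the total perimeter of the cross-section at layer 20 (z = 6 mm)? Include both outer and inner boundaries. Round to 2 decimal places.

127.23 mm

At z = 6 mm: the r=10 cylinder contributes a regular 8-gon of circumradius 10 (perimeter = 2·8·10.000·sin(180°/8) = 61.23 mm); the cube at (8, 11) (footprint 5×28) is included at this height (perimeter 66.00 mm); the cube at (1.5, 12.5) is not intersected at this z (z outside [6.5, 30.5]); Merging all regions: the 2 present regions are separate (no shared area or edge), so areas and boundary lengths simply add and each stays a separate island — boundary = 127.23 mm; (whole slice rotated 85° about Z — lengths, areas and connectivity unchanged). Overall, the cross-section has 2 separate islands. Total boundary length (outer) = 127.23 mm.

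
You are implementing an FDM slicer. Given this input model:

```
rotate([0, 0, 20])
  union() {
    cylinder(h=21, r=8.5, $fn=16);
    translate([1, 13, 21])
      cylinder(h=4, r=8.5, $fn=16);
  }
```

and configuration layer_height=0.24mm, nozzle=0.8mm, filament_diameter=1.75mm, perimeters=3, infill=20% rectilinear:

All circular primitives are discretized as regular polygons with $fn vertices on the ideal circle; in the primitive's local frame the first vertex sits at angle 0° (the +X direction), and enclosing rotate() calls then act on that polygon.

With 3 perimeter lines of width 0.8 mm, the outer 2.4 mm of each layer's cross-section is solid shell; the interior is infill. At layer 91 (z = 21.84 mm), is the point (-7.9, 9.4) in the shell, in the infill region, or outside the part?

infill

At z = 21.84 mm: the cylinder is not intersected at this z (z outside [0, 21]); the r=8.5 cylinder at (1, 13) contributes a regular 16-gon of circumradius 8.5; Combining (union): only the r=8.5 cylinder at (1, 13) is present, so the union is just that shape — 1 connected region; (rotated 20° about Z; rotation is an isometry so areas/perimeters/island counts are preserved). Overall, the cross-section is a single solid region. Undo the 20° rotation: the query point maps to (-4.209, 11.535) in the un-rotated model frame. The nearest boundary edge runs (-7.50, 13.00)→(-6.85, 9.75); distance from the point to it = 2.94 mm. The point is inside the cross-section and 2.94 mm from the nearest boundary — more than the 2.4 mm shell width (3 × 0.8), so it's in the infill interior.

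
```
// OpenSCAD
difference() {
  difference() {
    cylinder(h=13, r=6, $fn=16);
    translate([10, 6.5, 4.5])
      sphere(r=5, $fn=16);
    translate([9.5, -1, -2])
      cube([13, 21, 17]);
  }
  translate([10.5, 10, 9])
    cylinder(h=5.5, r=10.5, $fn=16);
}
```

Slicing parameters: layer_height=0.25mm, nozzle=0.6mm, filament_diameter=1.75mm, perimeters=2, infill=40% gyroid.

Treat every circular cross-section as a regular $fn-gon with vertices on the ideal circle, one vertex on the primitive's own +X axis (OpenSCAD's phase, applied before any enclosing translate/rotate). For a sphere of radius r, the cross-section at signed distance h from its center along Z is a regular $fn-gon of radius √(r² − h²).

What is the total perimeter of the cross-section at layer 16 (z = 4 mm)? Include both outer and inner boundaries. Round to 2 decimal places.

37.46 mm

At z = 4 mm: the r=6 cylinder gives a regular 16-gon of circumradius 6 (constant along its height) (perimeter = 2·16·6.000·sin(180°/16) = 37.46 mm); the sphere at (10, 6.5): section is a regular 16-gon, circumradius = √(r²−h²) = √(5²−0.5²) = 4.975 (perimeter = 2·16·4.975·sin(180°/16) = 31.06 mm); the cube at (9.5, -1) (footprint 13×21) is included at this height (perimeter 68.00 mm); After the difference (first − rest): starting from the r=6 cylinder, the r=5 sphere at (10, 6.5) misses the remaining region (no effect); the 13×21 cube at (9.5, -1) misses the remaining region (no effect) — boundary = 37.46 mm; the cylinder at (10.5, 10) does not reach this height (z outside [9, 14.5]); After the difference (first − rest): none of the subtracted shapes is present at this height, so that combined region is unchanged — boundary = 37.46 mm. Overall, the cross-section is a single solid region. Total boundary length (outer) = 37.46 mm.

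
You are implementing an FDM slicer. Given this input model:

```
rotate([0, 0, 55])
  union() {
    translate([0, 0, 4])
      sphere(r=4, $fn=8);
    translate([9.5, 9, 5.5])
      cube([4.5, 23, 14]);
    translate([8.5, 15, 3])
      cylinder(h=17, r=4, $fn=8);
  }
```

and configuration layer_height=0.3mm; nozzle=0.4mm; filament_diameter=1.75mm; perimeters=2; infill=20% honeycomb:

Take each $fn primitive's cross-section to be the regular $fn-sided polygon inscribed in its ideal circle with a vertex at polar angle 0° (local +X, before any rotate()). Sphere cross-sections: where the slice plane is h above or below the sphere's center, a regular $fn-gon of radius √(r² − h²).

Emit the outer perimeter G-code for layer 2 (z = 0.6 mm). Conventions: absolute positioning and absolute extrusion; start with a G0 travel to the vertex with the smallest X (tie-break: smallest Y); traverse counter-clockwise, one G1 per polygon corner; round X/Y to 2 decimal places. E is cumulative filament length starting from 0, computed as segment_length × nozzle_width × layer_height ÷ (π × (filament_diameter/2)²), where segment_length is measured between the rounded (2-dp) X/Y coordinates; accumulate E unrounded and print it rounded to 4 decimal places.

At z = 0.6 mm: the sphere: section is a regular 8-gon, circumradius = √(r²−h²) = √(4²−3.4²) = 2.107; the cube at (9.5, 9) is absent (z outside [5.5, 19.5]); the cylinder at (8.5, 15) is not intersected at this z (z outside [3, 20]); Taking the union: only the r=4 sphere is present, so the union is just that shape — 1 connected region; (rotated 55° about Z; rotation is an isometry so areas/perimeters/island counts are preserved). The outline is a single polygon with 8 vertices. Extrusion per mm of travel: 0.4 × 0.3 / (π × 0.875²) = 0.049890. Accumulating E over each segment gives final E = 0.6451.

G0 X-2.08 Y-0.37 Z0.60
G1 X-1.21 Y-1.73 E0.0805
G1 X0.37 Y-2.08 E0.1613
G1 X1.73 Y-1.21 E0.2418
G1 X2.08 Y0.37 E0.3226
G1 X1.21 Y1.73 E0.4031
G1 X-0.37 Y2.08 E0.4839
G1 X-1.73 Y1.21 E0.5644
G1 X-2.08 Y-0.37 E0.6451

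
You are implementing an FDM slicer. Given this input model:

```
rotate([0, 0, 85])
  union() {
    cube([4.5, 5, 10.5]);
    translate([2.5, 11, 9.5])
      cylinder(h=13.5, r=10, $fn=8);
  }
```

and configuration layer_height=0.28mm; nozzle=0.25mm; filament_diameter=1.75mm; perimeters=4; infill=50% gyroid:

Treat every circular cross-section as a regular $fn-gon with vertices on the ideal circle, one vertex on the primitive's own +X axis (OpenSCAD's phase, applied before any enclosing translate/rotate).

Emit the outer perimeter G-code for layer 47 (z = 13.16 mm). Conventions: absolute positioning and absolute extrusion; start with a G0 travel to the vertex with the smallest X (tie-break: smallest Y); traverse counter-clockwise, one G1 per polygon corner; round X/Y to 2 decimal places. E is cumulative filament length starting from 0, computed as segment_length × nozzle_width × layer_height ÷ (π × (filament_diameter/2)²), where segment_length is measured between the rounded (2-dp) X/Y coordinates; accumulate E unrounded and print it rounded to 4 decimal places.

At z = 13.16 mm: the cube is not intersected at this z (z outside [0, 10.5]); the cylinder at (2.5, 11): section is a regular 8-gon, circumradius r=10; Merging all regions: only the r=10 cylinder at (2.5, 11) is present, so the union is just that shape — 1 connected region; (rotated 85° about Z; rotation is an isometry so areas/perimeters/island counts are preserved). The outline is a single polygon with 8 vertices. Extrusion per mm of travel: 0.25 × 0.28 / (π × 0.875²) = 0.029103. Accumulating E over each segment gives final E = 1.7818.

G0 X-20.70 Y4.32 Z13.16
G1 X-18.40 Y-2.98 E0.2227
G1 X-11.61 Y-6.51 E0.4455
G1 X-4.31 Y-4.21 E0.6682
G1 X-0.78 Y2.58 E0.8909
G1 X-3.08 Y9.88 E1.1137
G1 X-9.87 Y13.41 E1.3364
G1 X-17.17 Y11.11 E1.5591
G1 X-20.70 Y4.32 E1.7818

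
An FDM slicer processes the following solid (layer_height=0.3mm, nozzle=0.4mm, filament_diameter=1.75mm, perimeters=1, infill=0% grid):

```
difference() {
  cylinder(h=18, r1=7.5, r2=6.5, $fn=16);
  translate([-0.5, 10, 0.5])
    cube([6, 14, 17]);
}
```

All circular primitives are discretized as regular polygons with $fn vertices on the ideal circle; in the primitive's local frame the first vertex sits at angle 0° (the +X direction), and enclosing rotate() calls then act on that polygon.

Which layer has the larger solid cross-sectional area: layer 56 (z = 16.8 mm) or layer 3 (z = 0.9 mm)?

layer 3 (z = 0.9 mm)

Layer 56 (z = 16.8): the cone contributes a regular 16-gon of circumradius 6.567 (interpolated between r1=7.5 and r2=6.5 at t=0.933) (area = (16/2)·6.567²·sin(360°/16) = 132.01 mm²); the 6×14 cube at (-0.5, 10) contributes its full rectangle (area 84.00 mm²); Taking the first minus the rest: starting from the cone (132.01 mm²), the 6×14 cube at (-0.5, 10) misses the remaining region (no effect) — area = 132.01 mm². So its area = 132.01 mm². Layer 3 (z = 0.9): the cone: at t=0.050 of its height the radius interpolates to r₁+(r₂−r₁)t = 7.450, giving a regular 16-gon of that circumradius (area = (16/2)·7.450²·sin(360°/16) = 169.92 mm²); the cube at (-0.5, 10) is present — its section is the full 6×14 rectangle (area 84.00 mm²); Taking the first minus the rest: starting from the cone (169.92 mm²), the 6×14 cube at (-0.5, 10) misses the remaining region (no effect) — area = 169.92 mm². So its area = 169.92 mm². Layer 3 is larger (169.92 vs 132.01 mm²).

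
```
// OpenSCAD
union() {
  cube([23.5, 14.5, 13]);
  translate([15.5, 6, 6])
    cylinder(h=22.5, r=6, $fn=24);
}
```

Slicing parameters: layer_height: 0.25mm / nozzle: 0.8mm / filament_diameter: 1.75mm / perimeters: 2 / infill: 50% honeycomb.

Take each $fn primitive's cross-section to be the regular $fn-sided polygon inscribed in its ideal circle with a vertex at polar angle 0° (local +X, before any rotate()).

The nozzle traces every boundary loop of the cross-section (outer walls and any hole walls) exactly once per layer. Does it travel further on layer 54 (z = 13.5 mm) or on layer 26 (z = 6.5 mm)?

Layer 54 (z = 13.5): the cube is not intersected at this z (z outside [0, 13]); the r=6 cylinder at (15.5, 6) gives a regular 24-gon of circumradius 6 (constant along its height) (perimeter = 2·24·6.000·sin(180°/24) = 37.59 mm); Merging all regions: only the r=6 cylinder at (15.5, 6) is present, so the union is just that shape — boundary = 37.59 mm. So its perimeter = 37.59 mm. Layer 26 (z = 6.5): the 23.5×14.5 cube contributes its full rectangle (perimeter 76.00 mm); the r=6 cylinder at (15.5, 6) contributes a regular 24-gon of circumradius 6 (perimeter = 2·24·6.000·sin(180°/24) = 37.59 mm); Merging all regions: the r=6 cylinder at (15.5, 6) lies entirely inside the 23.5×14.5 cube, so the union is just the 23.5×14.5 cube — boundary = 76.00 mm. So its perimeter = 76.00 mm. Layer 26 is larger (76.00 vs 37.59 mm).

layer 26 (z = 6.5 mm)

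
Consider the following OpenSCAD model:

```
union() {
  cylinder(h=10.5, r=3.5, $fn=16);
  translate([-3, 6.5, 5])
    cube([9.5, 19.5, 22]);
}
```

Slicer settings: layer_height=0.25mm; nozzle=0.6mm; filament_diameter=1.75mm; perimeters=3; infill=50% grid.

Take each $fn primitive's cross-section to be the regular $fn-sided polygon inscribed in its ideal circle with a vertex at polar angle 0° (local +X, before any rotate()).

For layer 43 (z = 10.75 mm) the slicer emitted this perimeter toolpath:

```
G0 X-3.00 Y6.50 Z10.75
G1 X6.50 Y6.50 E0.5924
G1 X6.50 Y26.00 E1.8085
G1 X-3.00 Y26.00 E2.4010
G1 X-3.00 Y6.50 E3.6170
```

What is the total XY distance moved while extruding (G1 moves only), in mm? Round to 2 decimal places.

58.00 mm

Sum the Euclidean lengths of each G1 segment: total = 58.00 mm.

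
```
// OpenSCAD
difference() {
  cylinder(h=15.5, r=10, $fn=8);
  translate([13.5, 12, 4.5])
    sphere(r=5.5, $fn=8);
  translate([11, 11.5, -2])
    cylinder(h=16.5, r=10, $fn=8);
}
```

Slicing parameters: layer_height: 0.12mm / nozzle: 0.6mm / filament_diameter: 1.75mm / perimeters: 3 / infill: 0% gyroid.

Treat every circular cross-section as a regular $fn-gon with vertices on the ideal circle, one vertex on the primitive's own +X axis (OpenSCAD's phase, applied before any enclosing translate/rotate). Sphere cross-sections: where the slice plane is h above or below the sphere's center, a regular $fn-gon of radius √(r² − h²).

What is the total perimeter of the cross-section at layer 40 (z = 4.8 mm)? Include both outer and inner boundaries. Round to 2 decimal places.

61.23 mm

At z = 4.8 mm: the r=10 cylinder contributes a regular 8-gon of circumradius 10 (perimeter = 2·8·10.000·sin(180°/8) = 61.23 mm); the r=5.5 sphere at (13.5, 12) slices to a regular 8-gon of circumradius 5.492 (√(r²−h²) with h=0.3 from center) (perimeter = 2·8·5.492·sin(180°/8) = 33.63 mm); the r=10 cylinder at (11, 11.5) contributes a regular 8-gon of circumradius 10 (perimeter = 2·8·10.000·sin(180°/8) = 61.23 mm); After the difference (first − rest): starting from the r=10 cylinder, the r=5.5 sphere at (13.5, 12) misses the remaining region (no effect); the r=10 cylinder at (11, 11.5) partially overlaps it — only the 20.17 mm² overlap (of its 282.84 mm²) is removed, clipping the outline — boundary = 61.23 mm. Overall, the cross-section is a single solid region. Total boundary length (outer) = 61.23 mm.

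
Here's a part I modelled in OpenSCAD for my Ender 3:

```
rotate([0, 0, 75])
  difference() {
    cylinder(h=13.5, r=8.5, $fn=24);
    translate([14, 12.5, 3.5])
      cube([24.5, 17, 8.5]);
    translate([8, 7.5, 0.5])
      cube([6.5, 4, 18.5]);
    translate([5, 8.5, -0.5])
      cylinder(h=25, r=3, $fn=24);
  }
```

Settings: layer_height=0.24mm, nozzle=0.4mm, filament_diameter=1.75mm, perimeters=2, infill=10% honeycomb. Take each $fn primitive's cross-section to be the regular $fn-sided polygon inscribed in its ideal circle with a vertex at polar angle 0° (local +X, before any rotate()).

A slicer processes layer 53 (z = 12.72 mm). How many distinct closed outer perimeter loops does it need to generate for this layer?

1

At z = 12.72 mm: the r=8.5 cylinder gives a regular 24-gon of circumradius 8.5 (constant along its height); the cube at (14, 12.5) is not intersected at this z (z outside [3.5, 12]); the cube at (8, 7.5) (footprint 6.5×4) is included at this height; the cylinder at (5, 8.5): section is a regular 24-gon, circumradius r=3; Taking the first minus the rest: starting from the r=8.5 cylinder, the 6.5×4 cube at (8, 7.5) misses the remaining region (no effect); the r=3 cylinder at (5, 8.5) partially overlaps it — only the 5.26 mm² overlap (of its 27.95 mm²) is removed, clipping the outline — 1 connected region; (rotated 75° about Z; rotation is an isometry so areas/perimeters/island counts are preserved). The result has 1 disconnected region.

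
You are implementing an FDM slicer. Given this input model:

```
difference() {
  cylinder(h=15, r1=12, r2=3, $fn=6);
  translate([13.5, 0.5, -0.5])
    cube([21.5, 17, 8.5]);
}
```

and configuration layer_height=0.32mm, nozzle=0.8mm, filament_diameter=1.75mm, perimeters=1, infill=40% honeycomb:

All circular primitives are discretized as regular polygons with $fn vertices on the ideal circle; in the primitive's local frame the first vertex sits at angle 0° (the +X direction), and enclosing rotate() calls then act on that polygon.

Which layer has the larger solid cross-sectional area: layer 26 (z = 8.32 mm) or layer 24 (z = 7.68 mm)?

layer 24 (z = 7.68 mm)

Layer 26 (z = 8.32): the cone: at t=0.555 of its height the radius interpolates to r₁+(r₂−r₁)t = 7.008, giving a regular 6-gon of that circumradius (area = (6/2)·7.008²·sin(360°/6) = 127.60 mm²); the cube at (13.5, 0.5) does not reach this height (z outside [-0.5, 8]); Taking the first minus the rest: none of the subtracted shapes is present at this height, so the cone is unchanged — area = 127.60 mm². So its area = 127.60 mm². Layer 24 (z = 7.68): the cone: at t=0.512 of its height the radius interpolates to r₁+(r₂−r₁)t = 7.392, giving a regular 6-gon of that circumradius (area = (6/2)·7.392²·sin(360°/6) = 141.96 mm²); the cube at (13.5, 0.5) is present — its section is the full 21.5×17 rectangle (area 365.50 mm²); Taking the first minus the rest: starting from the cone (141.96 mm²), the 21.5×17 cube at (13.5, 0.5) misses the remaining region (no effect) — area = 141.96 mm². So its area = 141.96 mm². Layer 24 is larger (141.96 vs 127.60 mm²).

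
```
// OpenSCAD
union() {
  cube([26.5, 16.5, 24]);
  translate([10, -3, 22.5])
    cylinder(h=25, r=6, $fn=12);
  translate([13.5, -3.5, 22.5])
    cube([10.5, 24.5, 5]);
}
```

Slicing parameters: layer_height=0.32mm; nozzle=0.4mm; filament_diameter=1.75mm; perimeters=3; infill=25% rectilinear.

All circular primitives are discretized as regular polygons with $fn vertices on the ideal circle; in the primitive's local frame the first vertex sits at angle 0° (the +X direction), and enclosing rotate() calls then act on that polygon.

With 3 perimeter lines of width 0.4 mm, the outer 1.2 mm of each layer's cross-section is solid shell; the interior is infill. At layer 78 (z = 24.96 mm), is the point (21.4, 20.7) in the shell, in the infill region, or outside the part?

At z = 24.96 mm: the cube is absent (z outside [0, 24]); the cylinder at (10, -3): section is a regular 12-gon, circumradius r=6; the cube at (13.5, -3.5) is present — its section is the full 10.5×24.5 rectangle; Merging all regions: the regions partially overlap (shared area 8.95 mm²), so overlapping operands fuse into one piece — 1 connected region. Overall, the cross-section is a single solid region. The nearest boundary edge runs (13.50, 21.00)→(24.00, 21.00); distance from the point to it = 0.30 mm. The point is inside the cross-section, 0.30 mm from the nearest boundary — within the 1.2 mm shell band (3 × 0.4).

shell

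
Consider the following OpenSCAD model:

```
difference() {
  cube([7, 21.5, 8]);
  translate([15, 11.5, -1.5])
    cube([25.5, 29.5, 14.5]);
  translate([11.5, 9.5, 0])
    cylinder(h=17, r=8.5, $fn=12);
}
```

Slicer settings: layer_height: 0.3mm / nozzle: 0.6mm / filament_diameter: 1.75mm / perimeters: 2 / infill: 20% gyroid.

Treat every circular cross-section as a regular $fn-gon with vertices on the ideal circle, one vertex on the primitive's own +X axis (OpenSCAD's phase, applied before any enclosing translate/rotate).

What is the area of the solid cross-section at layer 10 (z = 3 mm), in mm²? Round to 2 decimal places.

At z = 3 mm: the 7×21.5 cube contributes its full rectangle (area 150.50 mm²); the 25.5×29.5 cube at (15, 11.5) contributes its full rectangle (area 752.25 mm²); the cylinder at (11.5, 9.5): section is a regular 12-gon, circumradius r=8.5 (area = (12/2)·8.500²·sin(360°/12) = 216.75 mm²); Subtracting the remaining from the first: starting from the 7×21.5 cube (150.50 mm²), the 25.5×29.5 cube at (15, 11.5) misses the remaining region (no effect); the r=8.5 cylinder at (11.5, 9.5) partially overlaps it — only the 37.35 mm² overlap (of its 216.75 mm²) is removed, clipping the outline — area = 113.15 mm². Overall, the cross-section is a single solid region. Net area = 113.15 mm².

113.15 mm²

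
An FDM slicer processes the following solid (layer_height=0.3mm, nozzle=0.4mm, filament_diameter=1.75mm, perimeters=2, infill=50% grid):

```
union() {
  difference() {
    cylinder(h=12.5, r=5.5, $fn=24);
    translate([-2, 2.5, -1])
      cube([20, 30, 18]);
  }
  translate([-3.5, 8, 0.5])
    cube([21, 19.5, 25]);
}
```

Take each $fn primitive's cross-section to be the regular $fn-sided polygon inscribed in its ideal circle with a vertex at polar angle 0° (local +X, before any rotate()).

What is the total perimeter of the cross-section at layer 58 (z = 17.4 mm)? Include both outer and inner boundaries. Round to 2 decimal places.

81.00 mm

At z = 17.4 mm: the cylinder does not reach this height (z outside [0, 12.5]); the cube at (-2, 2.5) is not intersected at this z (z outside [-1, 17]); After the difference (first − rest): the first operand is absent here, so nothing remains; the cube at (-3.5, 8) is present — its section is the full 21×19.5 rectangle (perimeter 81.00 mm); Combining (union): only the 21×19.5 cube at (-3.5, 8) is present, so the union is just that shape — boundary = 81.00 mm. Overall, the cross-section is a single solid region. Total boundary length (outer) = 81.00 mm.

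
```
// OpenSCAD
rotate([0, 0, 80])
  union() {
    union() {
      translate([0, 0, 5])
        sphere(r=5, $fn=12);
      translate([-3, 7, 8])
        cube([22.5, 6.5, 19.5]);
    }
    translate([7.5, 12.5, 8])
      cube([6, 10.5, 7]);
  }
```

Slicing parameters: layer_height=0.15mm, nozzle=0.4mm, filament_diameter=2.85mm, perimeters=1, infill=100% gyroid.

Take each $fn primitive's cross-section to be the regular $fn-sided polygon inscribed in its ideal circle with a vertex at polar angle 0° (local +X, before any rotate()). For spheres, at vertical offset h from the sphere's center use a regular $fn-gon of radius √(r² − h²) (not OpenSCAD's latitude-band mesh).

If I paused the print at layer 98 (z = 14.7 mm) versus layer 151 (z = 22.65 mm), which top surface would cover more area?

Layer 98 (z = 14.7): the sphere does not reach this height (|z−center|=9.700 > r=5); the cube at (-3, 7) is present — its section is the full 22.5×6.5 rectangle (area 146.25 mm²); Combining (union): only the 22.5×6.5 cube at (-3, 7) is present, so the union is just that shape — area = 146.25 mm²; the cube at (7.5, 12.5) (footprint 6×10.5) is included at this height (area 63.00 mm²); Taking the union: the regions partially overlap — summed areas 209.25 mm² minus the doubly-counted overlap 6.00 mm² gives 203.25 mm² — area = 203.25 mm²; (whole slice rotated 80° about Z — lengths, areas and connectivity unchanged). So its area = 203.25 mm². Layer 151 (z = 22.65): the sphere does not reach this height (|z−center|=17.650 > r=5); the cube at (-3, 7) (footprint 22.5×6.5) is included at this height (area 146.25 mm²); Taking the union: only the 22.5×6.5 cube at (-3, 7) is present, so the union is just that shape — area = 146.25 mm²; the cube at (7.5, 12.5) is absent (z outside [8, 15]); Taking the union: only the result so far is present, so the union is just that shape — area = 146.25 mm²; (rotated 80° about Z; rotation is an isometry so areas/perimeters/island counts are preserved). So its area = 146.25 mm². Layer 98 is larger (203.25 vs 146.25 mm²).

layer 98 (z = 14.7 mm)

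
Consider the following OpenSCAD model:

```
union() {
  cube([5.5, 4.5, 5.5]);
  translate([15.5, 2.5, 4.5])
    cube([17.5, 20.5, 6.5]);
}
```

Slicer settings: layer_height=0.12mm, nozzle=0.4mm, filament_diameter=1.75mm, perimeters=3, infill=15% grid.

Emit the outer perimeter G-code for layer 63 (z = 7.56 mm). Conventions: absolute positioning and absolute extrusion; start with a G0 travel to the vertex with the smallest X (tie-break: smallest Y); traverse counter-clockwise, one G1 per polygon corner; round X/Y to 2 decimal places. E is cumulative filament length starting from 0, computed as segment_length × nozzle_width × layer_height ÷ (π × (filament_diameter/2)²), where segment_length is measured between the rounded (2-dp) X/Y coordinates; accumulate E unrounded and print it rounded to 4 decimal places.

G0 X15.50 Y2.50 Z7.56
G1 X33.00 Y2.50 E0.3492
G1 X33.00 Y23.00 E0.7583
G1 X15.50 Y23.00 E1.1076
G1 X15.50 Y2.50 E1.5167

At z = 7.56 mm: the cube is not intersected at this z (z outside [0, 5.5]); the cube at (15.5, 2.5) (footprint 17.5×20.5) is included at this height; Merging all regions: only the 17.5×20.5 cube at (15.5, 2.5) is present, so the union is just that shape — 1 connected region. The outline is a single polygon with 4 vertices. Extrusion per mm of travel: 0.4 × 0.12 / (π × 0.875²) = 0.019956. Accumulating E over each segment gives final E = 1.5167.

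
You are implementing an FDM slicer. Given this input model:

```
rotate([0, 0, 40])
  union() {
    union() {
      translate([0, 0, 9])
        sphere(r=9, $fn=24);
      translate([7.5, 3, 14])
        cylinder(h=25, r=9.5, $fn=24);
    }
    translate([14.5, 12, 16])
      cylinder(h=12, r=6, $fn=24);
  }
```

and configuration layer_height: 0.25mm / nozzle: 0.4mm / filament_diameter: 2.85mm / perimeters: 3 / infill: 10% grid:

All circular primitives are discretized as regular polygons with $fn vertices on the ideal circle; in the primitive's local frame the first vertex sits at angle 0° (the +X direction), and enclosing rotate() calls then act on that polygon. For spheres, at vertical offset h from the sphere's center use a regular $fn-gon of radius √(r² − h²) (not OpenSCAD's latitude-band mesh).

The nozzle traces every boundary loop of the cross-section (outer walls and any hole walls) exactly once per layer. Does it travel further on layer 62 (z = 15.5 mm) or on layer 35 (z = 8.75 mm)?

layer 62 (z = 15.5 mm)

Layer 62 (z = 15.5): the sphere: section is a regular 24-gon, circumradius = √(r²−h²) = √(9²−6.5²) = 6.225 (perimeter = 2·24·6.225·sin(180°/24) = 39.00 mm); the r=9.5 cylinder at (7.5, 3) gives a regular 24-gon of circumradius 9.5 (constant along its height) (perimeter = 2·24·9.500·sin(180°/24) = 59.52 mm); Merging all regions: the regions partially overlap (shared area 68.16 mm²), so the edge portions inside another operand are dropped and the merged outline is re-measured after clipping — boundary = 67.41 mm; the cylinder at (14.5, 12) is not intersected at this z (z outside [16, 28]); Merging all regions: only the result so far is present, so the union is just that shape — boundary = 67.41 mm; (rotated 40° about Z; rotation is an isometry so areas/perimeters/island counts are preserved). So its perimeter = 67.41 mm. Layer 35 (z = 8.75): the r=9 sphere slices to a regular 24-gon of circumradius 8.997 (√(r²−h²) with h=0.25 from center) (perimeter = 2·24·8.997·sin(180°/24) = 56.37 mm); the cylinder at (7.5, 3) is not intersected at this z (z outside [14, 39]); Combining (union): only the r=9 sphere is present, so the union is just that shape — boundary = 56.37 mm; the cylinder at (14.5, 12) does not reach this height (z outside [16, 28]); Taking the union: only that combined region is present, so the union is just that shape — boundary = 56.37 mm; (rotated 40° about Z; rotation is an isometry so areas/perimeters/island counts are preserved). So its perimeter = 56.37 mm. Layer 62 is larger (67.41 vs 56.37 mm).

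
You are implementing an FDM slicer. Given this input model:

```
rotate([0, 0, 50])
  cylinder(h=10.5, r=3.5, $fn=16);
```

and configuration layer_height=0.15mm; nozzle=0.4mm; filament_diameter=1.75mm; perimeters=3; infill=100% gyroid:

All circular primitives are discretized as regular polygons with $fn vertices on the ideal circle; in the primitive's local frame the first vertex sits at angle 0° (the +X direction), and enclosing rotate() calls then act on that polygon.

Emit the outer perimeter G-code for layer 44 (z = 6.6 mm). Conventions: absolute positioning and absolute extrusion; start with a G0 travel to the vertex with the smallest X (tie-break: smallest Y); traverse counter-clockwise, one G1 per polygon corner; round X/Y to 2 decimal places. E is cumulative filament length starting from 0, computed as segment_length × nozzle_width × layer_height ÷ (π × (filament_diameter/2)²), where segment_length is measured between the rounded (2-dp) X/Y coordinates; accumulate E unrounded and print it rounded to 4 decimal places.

G0 X-3.49 Y-0.31 Z6.60
G1 X-3.10 Y-1.62 E0.0341
G1 X-2.25 Y-2.68 E0.0680
G1 X-1.05 Y-3.34 E0.1022
G1 X0.31 Y-3.49 E0.1363
G1 X1.62 Y-3.10 E0.1704
G1 X2.68 Y-2.25 E0.2043
G1 X3.34 Y-1.05 E0.2384
G1 X3.49 Y0.31 E0.2726
G1 X3.10 Y1.62 E0.3067
G1 X2.25 Y2.68 E0.3406
G1 X1.05 Y3.34 E0.3747
G1 X-0.31 Y3.49 E0.4088
G1 X-1.62 Y3.10 E0.4429
G1 X-2.68 Y2.25 E0.4768
G1 X-3.34 Y1.05 E0.5110
G1 X-3.49 Y-0.31 E0.5451

At z = 6.6 mm: the r=3.5 cylinder gives a regular 16-gon of circumradius 3.5 (constant along its height); (whole slice rotated 50° about Z — lengths, areas and connectivity unchanged). The outline is a single polygon with 16 vertices. Extrusion per mm of travel: 0.4 × 0.15 / (π × 0.875²) = 0.024945. Accumulating E over each segment gives final E = 0.5451.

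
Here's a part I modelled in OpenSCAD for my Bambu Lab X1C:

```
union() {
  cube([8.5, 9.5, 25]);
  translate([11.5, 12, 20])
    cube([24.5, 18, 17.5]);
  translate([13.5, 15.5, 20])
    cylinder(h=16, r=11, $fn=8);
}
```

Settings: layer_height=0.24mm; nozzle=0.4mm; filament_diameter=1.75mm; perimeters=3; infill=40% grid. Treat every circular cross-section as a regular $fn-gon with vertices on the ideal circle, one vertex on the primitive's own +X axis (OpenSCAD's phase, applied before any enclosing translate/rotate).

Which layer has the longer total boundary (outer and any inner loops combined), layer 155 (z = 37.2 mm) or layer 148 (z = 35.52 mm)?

Layer 155 (z = 37.2): the cube does not reach this height (z outside [0, 25]); the 24.5×18 cube at (11.5, 12) contributes its full rectangle (perimeter 85.00 mm); the cylinder at (13.5, 15.5) does not reach this height (z outside [20, 36]); Combining (union): only the 24.5×18 cube at (11.5, 12) is present, so the union is just that shape — boundary = 85.00 mm. So its perimeter = 85.00 mm. Layer 148 (z = 35.52): the cube is not intersected at this z (z outside [0, 25]); the cube at (11.5, 12) is present — its section is the full 24.5×18 rectangle (perimeter 85.00 mm); the r=11 cylinder at (13.5, 15.5) contributes a regular 8-gon of circumradius 11 (perimeter = 2·8·11.000·sin(180°/8) = 67.35 mm); Merging all regions: the regions partially overlap (shared area 149.69 mm²), so the edge portions inside another operand are dropped and the merged outline is re-measured after clipping — boundary = 104.34 mm. So its perimeter = 104.34 mm. Layer 148 is larger (104.34 vs 85.00 mm).

layer 148 (z = 35.52 mm)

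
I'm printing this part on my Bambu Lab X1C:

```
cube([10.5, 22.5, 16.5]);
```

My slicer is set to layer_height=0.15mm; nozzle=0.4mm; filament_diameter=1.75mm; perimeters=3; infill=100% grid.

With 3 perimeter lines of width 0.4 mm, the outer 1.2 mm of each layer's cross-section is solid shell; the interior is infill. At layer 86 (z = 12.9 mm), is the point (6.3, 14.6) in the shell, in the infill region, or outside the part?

At z = 12.9 mm: the cube (footprint 10.5×22.5) is included at this height. Overall, the cross-section is a single solid region. The nearest boundary edge runs (10.50, 0.00)→(10.50, 22.50); distance from the point to it = 4.20 mm. The point is inside the cross-section and 4.20 mm from the nearest boundary — more than the 1.2 mm shell width (3 × 0.4), so it's in the infill interior.

infill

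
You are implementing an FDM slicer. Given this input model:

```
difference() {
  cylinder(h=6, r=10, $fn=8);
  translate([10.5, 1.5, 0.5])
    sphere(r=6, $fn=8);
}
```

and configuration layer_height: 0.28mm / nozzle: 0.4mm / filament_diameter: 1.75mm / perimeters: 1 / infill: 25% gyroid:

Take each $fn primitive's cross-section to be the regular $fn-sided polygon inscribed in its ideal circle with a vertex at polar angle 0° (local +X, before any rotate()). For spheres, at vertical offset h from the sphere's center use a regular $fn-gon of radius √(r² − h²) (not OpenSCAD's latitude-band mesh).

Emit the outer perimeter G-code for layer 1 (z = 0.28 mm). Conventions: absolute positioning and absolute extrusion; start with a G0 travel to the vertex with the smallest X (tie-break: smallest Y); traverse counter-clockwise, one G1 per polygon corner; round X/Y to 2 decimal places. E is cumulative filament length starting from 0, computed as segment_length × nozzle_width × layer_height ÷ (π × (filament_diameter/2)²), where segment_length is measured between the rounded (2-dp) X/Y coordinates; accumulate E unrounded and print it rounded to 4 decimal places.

At z = 0.28 mm: the r=10 cylinder contributes a regular 8-gon of circumradius 10; the r=6 sphere at (10.5, 1.5) contributes a regular 8-gon of circumradius √(6²−0.22²) = 5.996; Subtracting the remaining from the first: starting from the r=10 cylinder, the r=6 sphere at (10.5, 1.5) partially overlaps it — only the 32.31 mm² overlap (of its 101.69 mm²) is removed, clipping the outline — 1 connected region. The outline is a single polygon with 12 vertices. Extrusion per mm of travel: 0.4 × 0.28 / (π × 0.875²) = 0.046564. Accumulating E over each segment gives final E = 2.9507.

G0 X-10.00 Y0.00 Z0.28
G1 X-7.07 Y-7.07 E0.3564
G1 X0.00 Y-10.00 E0.7127
G1 X7.07 Y-7.07 E1.0691
G1 X8.48 Y-3.66 E1.2409
G1 X6.26 Y-2.74 E1.3528
G1 X4.50 Y1.50 E1.5666
G1 X6.26 Y5.74 E1.7803
G1 X7.42 Y6.22 E1.8388
G1 X7.07 Y7.07 E1.8816
G1 X0.00 Y10.00 E2.2380
G1 X-7.07 Y7.07 E2.5943
G1 X-10.00 Y0.00 E2.9507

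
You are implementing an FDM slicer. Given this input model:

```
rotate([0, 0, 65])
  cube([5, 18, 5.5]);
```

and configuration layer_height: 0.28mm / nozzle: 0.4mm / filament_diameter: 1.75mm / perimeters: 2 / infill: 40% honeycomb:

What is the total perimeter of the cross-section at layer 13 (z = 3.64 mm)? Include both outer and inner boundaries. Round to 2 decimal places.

At z = 3.64 mm: the 5×18 cube contributes its full rectangle (perimeter 46.00 mm); (rotated 65° about Z; rotation is an isometry so areas/perimeters/island counts are preserved). Overall, the cross-section is a single solid region. Total boundary length (outer) = 46.00 mm.

46.00 mm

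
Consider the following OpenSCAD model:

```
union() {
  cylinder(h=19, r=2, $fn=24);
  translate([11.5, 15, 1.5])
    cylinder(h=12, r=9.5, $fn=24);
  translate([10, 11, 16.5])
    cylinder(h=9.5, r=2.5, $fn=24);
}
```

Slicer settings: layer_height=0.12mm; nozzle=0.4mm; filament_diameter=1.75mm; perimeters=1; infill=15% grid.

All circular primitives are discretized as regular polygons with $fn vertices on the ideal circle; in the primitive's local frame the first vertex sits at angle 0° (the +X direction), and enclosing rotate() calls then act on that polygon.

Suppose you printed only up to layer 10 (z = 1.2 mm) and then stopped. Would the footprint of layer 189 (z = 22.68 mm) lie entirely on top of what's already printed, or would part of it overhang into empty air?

part overhangs

Compare the two slices. At z = 1.2: the r=2 cylinder contributes a regular 24-gon of circumradius 2 (area = (24/2)·2.000²·sin(360°/24) = 12.42 mm²); the cylinder at (11.5, 15) is absent (z outside [1.5, 13.5]); the cylinder at (10, 11) does not reach this height (z outside [16.5, 26]); Taking the union: only the r=2 cylinder is present, so the union is just that shape — area = 12.42 mm². At z = 22.68: the cylinder does not reach this height (z outside [0, 19]); the cylinder at (11.5, 15) does not reach this height (z outside [1.5, 13.5]); the r=2.5 cylinder at (10, 11) contributes a regular 24-gon of circumradius 2.5 (area = (24/2)·2.500²·sin(360°/24) = 19.41 mm²); Combining (union): only the r=2.5 cylinder at (10, 11) is present, so the union is just that shape — area = 19.41 mm². Checking containment: at z = 22.68 the cross-section extends beyond the z = 1.2 cross-section by about 19.41 mm².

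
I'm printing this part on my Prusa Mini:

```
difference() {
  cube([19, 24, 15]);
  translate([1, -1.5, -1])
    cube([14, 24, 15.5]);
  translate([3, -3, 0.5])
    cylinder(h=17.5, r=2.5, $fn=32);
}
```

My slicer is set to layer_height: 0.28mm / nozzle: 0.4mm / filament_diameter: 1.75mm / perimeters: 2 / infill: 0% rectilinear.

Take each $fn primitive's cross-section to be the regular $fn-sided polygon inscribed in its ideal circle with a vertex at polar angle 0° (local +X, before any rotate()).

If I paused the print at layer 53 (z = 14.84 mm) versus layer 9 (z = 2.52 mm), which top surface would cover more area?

Layer 53 (z = 14.84): the 19×24 cube contributes its full rectangle (area 456.00 mm²); the cube at (1, -1.5) is not intersected at this z (z outside [-1, 14.5]); the r=2.5 cylinder at (3, -3) contributes a regular 32-gon of circumradius 2.5 (area = (32/2)·2.500²·sin(360°/32) = 19.51 mm²); Subtracting the remaining from the first: starting from the 19×24 cube (456.00 mm²), the r=2.5 cylinder at (3, -3) misses the remaining region (no effect) — area = 456.00 mm². So its area = 456.00 mm². Layer 9 (z = 2.52): the 19×24 cube contributes its full rectangle (area 456.00 mm²); the cube at (1, -1.5) is present — its section is the full 14×24 rectangle (area 336.00 mm²); the cylinder at (3, -3): section is a regular 32-gon, circumradius r=2.5 (area = (32/2)·2.500²·sin(360°/32) = 19.51 mm²); After the difference (first − rest): starting from the 19×24 cube (456.00 mm²), the 14×24 cube at (1, -1.5) partially overlaps it — only the 315.00 mm² overlap (of its 336.00 mm²) is removed, clipping the outline; the r=2.5 cylinder at (3, -3) misses the remaining region (no effect) — area = 141.00 mm². So its area = 141.00 mm². Layer 53 is larger (456.00 vs 141.00 mm²).

layer 53 (z = 14.84 mm)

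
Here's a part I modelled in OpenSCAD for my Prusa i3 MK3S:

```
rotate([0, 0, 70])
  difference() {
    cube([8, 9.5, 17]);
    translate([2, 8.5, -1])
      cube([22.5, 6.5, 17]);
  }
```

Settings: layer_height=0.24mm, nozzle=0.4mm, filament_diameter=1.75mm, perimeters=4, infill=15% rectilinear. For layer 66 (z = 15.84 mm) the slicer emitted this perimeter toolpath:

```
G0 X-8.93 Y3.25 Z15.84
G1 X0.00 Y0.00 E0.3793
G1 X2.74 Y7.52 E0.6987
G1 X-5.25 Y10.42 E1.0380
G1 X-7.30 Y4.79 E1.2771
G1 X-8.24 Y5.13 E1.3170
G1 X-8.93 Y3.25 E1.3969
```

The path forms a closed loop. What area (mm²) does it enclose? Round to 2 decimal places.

Apply the shoelace formula to the sequence of (X, Y) vertices; enclosed area = 70.00 mm².

70.00 mm²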